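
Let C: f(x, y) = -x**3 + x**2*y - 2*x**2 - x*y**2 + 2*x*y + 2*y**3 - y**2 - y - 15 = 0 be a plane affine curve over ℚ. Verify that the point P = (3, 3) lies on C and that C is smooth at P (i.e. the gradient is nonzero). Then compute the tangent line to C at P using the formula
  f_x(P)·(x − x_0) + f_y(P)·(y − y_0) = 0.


Tangent line at P: -24*x + 44*y - 60 = 0.

Step 1: f(3, 3) = 0, so P lies on C.
Step 2: partial derivatives
  f_x(x, y) = -3*x**2 + 2*x*y - 4*x - y**2 + 2*y, f_y(x, y) = x**2 - 2*x*y + 2*x + 6*y**2 - 2*y - 1.
  f_x(P) = -24, f_y(P) = 44 (gradient nonzero, so P is smooth).
Step 3: tangent line at P: -24·(x − 3) + 44·(y − 3) = 0.
Expanding: -24*x + 44*y - 60 = 0.


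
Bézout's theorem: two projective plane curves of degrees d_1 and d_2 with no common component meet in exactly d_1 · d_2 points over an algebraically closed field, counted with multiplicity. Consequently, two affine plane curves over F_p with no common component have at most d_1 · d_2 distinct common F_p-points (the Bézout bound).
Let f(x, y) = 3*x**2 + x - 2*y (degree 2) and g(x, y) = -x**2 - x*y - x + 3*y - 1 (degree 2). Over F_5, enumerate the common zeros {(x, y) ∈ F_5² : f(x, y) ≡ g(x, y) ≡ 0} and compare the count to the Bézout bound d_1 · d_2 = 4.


Common zeros: {(2, 2)}; count = 1; Bézout bound = 4.

deg(f) = 2, deg(g) = 2, so Bézout bound = 4.
Scan x ∈ F_5. For each x, list the y ∈ F_5 with f(x, y) ≡ 0 and those with g(x, y) ≡ 0 (mod 5); the common zeros in that column are the intersection.
  x = 0: f ≡ 0 at y ∈ {0}; g ≡ 0 at y ∈ {2}; common: ∅.
  x = 1: f ≡ 0 at y ∈ {2}; g ≡ 0 at y ∈ {4}; common: ∅.
  x = 2: f ≡ 0 at y ∈ {2}; g ≡ 0 at y ∈ {2}; common: {2}.
  x = 3: f ≡ 0 at y ∈ {0}; g ≡ 0 at y ∈ ∅; common: ∅.
  x = 4: f ≡ 0 at y ∈ {1}; g ≡ 0 at y ∈ {4}; common: ∅.
Collecting: common zeros = {(2, 2)}, so the count is 1.
Comparison with the Bézout bound: 1 ≤ 4 = deg(f)·deg(g), as expected for curves with no common component (the affine F_5-count falls short of the bound because intersections may lie at infinity, over extension fields, or carry multiplicity).


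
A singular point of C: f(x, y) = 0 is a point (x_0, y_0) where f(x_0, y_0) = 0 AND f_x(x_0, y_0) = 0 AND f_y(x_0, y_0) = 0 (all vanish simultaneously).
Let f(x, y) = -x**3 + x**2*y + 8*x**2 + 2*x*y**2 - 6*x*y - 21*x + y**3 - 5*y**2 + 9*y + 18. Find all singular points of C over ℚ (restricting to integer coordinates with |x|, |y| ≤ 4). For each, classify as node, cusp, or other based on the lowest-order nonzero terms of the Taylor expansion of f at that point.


Singular points: {(3, 0)}; classification: node.

Compute partial derivatives:
  f_x = -3*x**2 + 2*x*y + 16*x + 2*y**2 - 6*y - 21.
  f_y = x**2 + 4*x*y - 6*x + 3*y**2 - 10*y + 9.
Scan x_0 ∈ {−4, ..., 4}. For each x_0, f_y(x_0, y) is a polynomial in y; find its integer roots y ∈ {−4, ..., 4}, then test f_x and f at those candidates.
  x = -4: f_y(-4, y) = 3*y**2 - 26*y + 49; no integer root y with |y| ≤ 4.
  x = -3: f_y(-3, y) = 3*y**2 - 22*y + 36; no integer root y with |y| ≤ 4.
  x = -2: f_y(-2, y) = 3*y**2 - 18*y + 25; no integer root y with |y| ≤ 4.
  x = -1: f_y(-1, y) = 3*y**2 - 14*y + 16; vanishes at y ∈ {2}. (-1, 2): f_x = -48 ≠ 0.
  x = 0: f_y(0, y) = 3*y**2 - 10*y + 9; no integer root y with |y| ≤ 4.
  x = 1: f_y(1, y) = 3*y**2 - 6*y + 4; no integer root y with |y| ≤ 4.
  x = 2: f_y(2, y) = 3*y**2 - 2*y + 1; no integer root y with |y| ≤ 4.
  x = 3: f_y(3, y) = 3*y**2 + 2*y; vanishes at y ∈ {0}. (3, 0): f_x = 0, f = 0 — SINGULAR.
  x = 4: f_y(4, y) = 3*y**2 + 6*y + 1; no integer root y with |y| ≤ 4.
Only singular point on the grid: (3, 0).
Classify: substitute x = 3 + u, y = 0 + v and expand: f = -u**3 + u**2*v - u**2 + 2*u*v**2 + v**3 + v**2.
No constant or linear terms (consistent with a singular point). Quadratic part: -u**2 + v**2. Cubic part: -u**3 + u**2*v + 2*u*v**2 + v**3.
The quadratic part v**2 - u**2 = (v − u)(v + u) splits into two distinct linear factors, so there are two distinct tangent lines y − 0 = ±(x − 3) — this is a node (ordinary double point).
Classification: node.


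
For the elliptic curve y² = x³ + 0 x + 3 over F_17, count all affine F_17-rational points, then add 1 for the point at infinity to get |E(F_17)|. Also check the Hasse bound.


Affine points = {(1, 2), (1, 15), (3, 8), (3, 9), (4, 4), (4, 13), (5, 3), (5, 14), (6, 7), (6, 10), (9, 1), (9, 16), (10, 0), (11, 5), (11, 12), (16, 6), (16, 11)}; affine count = 17; |E(F_17)| = 18.

Discriminant check: Δ ∝ 4a³ + 27b² = 4·0³ + 27·3² = 4·0 + 27·9 ≡ 5 (mod 17). Nonzero ⇒ E is nonsingular.
For each x ∈ F_17, compute rhs = x³ + 0·x + 3 mod 17, then count y ∈ F_17 with y² ≡ rhs.
  x = 0: rhs = 3, matching y values: none (0 points).
  x = 1: rhs = 4, matching y values: 2, 15 (2 points).
  x = 2: rhs = 11, matching y values: none (0 points).
  x = 3: rhs = 13, matching y values: 8, 9 (2 points).
  x = 4: rhs = 16, matching y values: 4, 13 (2 points).
  x = 5: rhs = 9, matching y values: 3, 14 (2 points).
  x = 6: rhs = 15, matching y values: 7, 10 (2 points).
  x = 7: rhs = 6, matching y values: none (0 points).
  x = 8: rhs = 5, matching y values: none (0 points).
  x = 9: rhs = 1, matching y values: 1, 16 (2 points).
  x = 10: rhs = 0, matching y values: 0 (1 points).
  x = 11: rhs = 8, matching y values: 5, 12 (2 points).
  x = 12: rhs = 14, matching y values: none (0 points).
  x = 13: rhs = 7, matching y values: none (0 points).
  x = 14: rhs = 10, matching y values: none (0 points).
  x = 15: rhs = 12, matching y values: none (0 points).
  x = 16: rhs = 2, matching y values: 6, 11 (2 points).
Total affine count: 17.
Full point count |E(F_17)| = 17 + 1 = 18.
Hasse bound: |18 − (17+1)| = |0| = 0 ≤ 2√17 ≈ 8.2462 ✓.


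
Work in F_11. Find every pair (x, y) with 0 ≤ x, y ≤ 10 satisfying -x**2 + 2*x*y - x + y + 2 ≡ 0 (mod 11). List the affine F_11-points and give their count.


Affine F_11-points: {(0, 9), (1, 0), (2, 3), (3, 3), (4, 2), (6, 9), (7, 8), (8, 8), (9, 0), (10, 2)}; count = 10.

For each of the 121 pairs (x, y) ∈ F_11², evaluate f(x, y) mod 11. Record the zeros.
  x = 0: [0↦2, 1↦3, 2↦4, 3↦5, 4↦6, 5↦7, 6↦8, 7↦9, 8↦10, 9↦0, 10↦1]  zeros at y ∈ {9}
  x = 1: [0↦0, 1↦3, 2↦6, 3↦9, 4↦1, 5↦4, 6↦7, 7↦10, 8↦2, 9↦5, 10↦8]  zeros at y ∈ {0}
  x = 2: [0↦7, 1↦1, 2↦6, 3↦0, 4↦5, 5↦10, 6↦4, 7↦9, 8↦3, 9↦8, 10↦2]  zeros at y ∈ {3}
  x = 3: [0↦1, 1↦8, 2↦4, 3↦0, 4↦7, 5↦3, 6↦10, 7↦6, 8↦2, 9↦9, 10↦5]  zeros at y ∈ {3}
  x = 4: [0↦4, 1↦2, 2↦0, 3↦9, 4↦7, 5↦5, 6↦3, 7↦1, 8↦10, 9↦8, 10↦6]  zeros at y ∈ {2}
  x = 5: [0↦5, 1↦5, 2↦5, 3↦5, 4↦5, 5↦5, 6↦5, 7↦5, 8↦5, 9↦5, 10↦5]  zeros at y ∈ ∅
  x = 6: [0↦4, 1↦6, 2↦8, 3↦10, 4↦1, 5↦3, 6↦5, 7↦7, 8↦9, 9↦0, 10↦2]  zeros at y ∈ {9}
  x = 7: [0↦1, 1↦5, 2↦9, 3↦2, 4↦6, 5↦10, 6↦3, 7↦7, 8↦0, 9↦4, 10↦8]  zeros at y ∈ {8}
  x = 8: [0↦7, 1↦2, 2↦8, 3↦3, 4↦9, 5↦4, 6↦10, 7↦5, 8↦0, 9↦6, 10↦1]  zeros at y ∈ {8}
  x = 9: [0↦0, 1↦8, 2↦5, 3↦2, 4↦10, 5↦7, 6↦4, 7↦1, 8↦9, 9↦6, 10↦3]  zeros at y ∈ {0}
  x = 10: [0↦2, 1↦1, 2↦0, 3↦10, 4↦9, 5↦8, 6↦7, 7↦6, 8↦5, 9↦4, 10↦3]  zeros at y ∈ {2}
Collecting zeros: affine points = {(0, 9), (1, 0), (2, 3), (3, 3), (4, 2), (6, 9), (7, 8), (8, 8), (9, 0), (10, 2)}.
Total count |C(F_11)_aff| = 10.


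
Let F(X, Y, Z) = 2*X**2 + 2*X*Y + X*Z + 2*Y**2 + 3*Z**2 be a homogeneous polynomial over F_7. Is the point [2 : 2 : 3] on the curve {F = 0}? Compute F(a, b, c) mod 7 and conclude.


F(2,2,3) ≡ 1 (mod 7); P is NOT on the curve.

Evaluate F(2, 2, 3) term-by-term (mod 7).
  2*X**2 ↦ 2·4·1·1 = 8
  2*X*Y ↦ 2·2·2·1 = 8
  X*Z ↦ 1·2·1·3 = 6
  2*Y**2 ↦ 2·1·4·1 = 8
  3*Z**2 ↦ 3·1·1·9 = 27
Sum: F(2, 2, 3) = (8) + (8) + (6) + (8) + (27) = 57.
Reducing mod 7: 57 ≡ 1 (mod 7).
Since F(a, b, c) ≡ 1 ≠ 0 (mod 7), P does NOT lie on the curve.


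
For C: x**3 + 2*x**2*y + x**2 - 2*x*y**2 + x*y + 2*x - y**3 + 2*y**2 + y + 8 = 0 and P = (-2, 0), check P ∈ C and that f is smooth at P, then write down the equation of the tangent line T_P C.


Tangent line at P: 10*x + 7*y + 20 = 0.

Step 1: f(-2, 0) = 0, so P lies on C.
Step 2: partial derivatives
  f_x(x, y) = 3*x**2 + 4*x*y + 2*x - 2*y**2 + y + 2, f_y(x, y) = 2*x**2 - 4*x*y + x - 3*y**2 + 4*y + 1.
  f_x(P) = 10, f_y(P) = 7 (gradient nonzero, so P is smooth).
Step 3: tangent line at P: 10·(x − -2) + 7·(y − 0) = 0.
Expanding: 10*x + 7*y + 20 = 0.


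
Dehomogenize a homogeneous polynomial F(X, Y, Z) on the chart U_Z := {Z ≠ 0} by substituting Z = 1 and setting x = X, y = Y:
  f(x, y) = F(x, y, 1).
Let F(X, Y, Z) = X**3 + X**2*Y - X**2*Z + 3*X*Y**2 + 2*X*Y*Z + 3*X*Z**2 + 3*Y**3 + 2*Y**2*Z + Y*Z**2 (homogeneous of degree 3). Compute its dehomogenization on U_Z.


f(x, y) = x**3 + x**2*y - x**2 + 3*x*y**2 + 2*x*y + 3*x + 3*y**3 + 2*y**2 + y

On U_Z we set Z = 1. Each monomial c·X^i·Y^j·Z^k in F becomes c·x^i·y^j·1^k = c·x^i·y^j.
Substituting Z = 1: F(X, Y, 1) = x**3 + x**2*y - x**2 + 3*x*y**2 + 2*x*y + 3*x + 3*y**3 + 2*y**2 + y.
Note: deg(f) ≤ deg(F) = 3; strict inequality happens when F is divisible by Z (lost terms).


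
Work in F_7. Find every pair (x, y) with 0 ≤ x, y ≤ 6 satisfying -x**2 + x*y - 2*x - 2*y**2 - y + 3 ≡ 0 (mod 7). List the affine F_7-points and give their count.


Affine F_7-points: {(0, 1), (0, 2), (1, 0), (4, 0), (4, 5), (6, 1), (6, 5)}; count = 7.

For each of the 49 pairs (x, y) ∈ F_7², evaluate f(x, y) mod 7. Record the zeros.
  x = 0: [0↦3, 1↦0, 2↦0, 3↦3, 4↦2, 5↦4, 6↦2]  zeros at y ∈ {1, 2}
  x = 1: [0↦0, 1↦5, 2↦6, 3↦3, 4↦3, 5↦6, 6↦5]  zeros at y ∈ {0}
  x = 2: [0↦2, 1↦1, 2↦3, 3↦1, 4↦2, 5↦6, 6↦6]  zeros at y ∈ ∅
  x = 3: [0↦2, 1↦2, 2↦5, 3↦4, 4↦6, 5↦4, 6↦5]  zeros at y ∈ ∅
  x = 4: [0↦0, 1↦1, 2↦5, 3↦5, 4↦1, 5↦0, 6↦2]  zeros at y ∈ {0, 5}
  x = 5: [0↦3, 1↦5, 2↦3, 3↦4, 4↦1, 5↦1, 6↦4]  zeros at y ∈ ∅
  x = 6: [0↦4, 1↦0, 2↦6, 3↦1, 4↦6, 5↦0, 6↦4]  zeros at y ∈ {1, 5}
Collecting zeros: affine points = {(0, 1), (0, 2), (1, 0), (4, 0), (4, 5), (6, 1), (6, 5)}.
Total count |C(F_7)_aff| = 7.


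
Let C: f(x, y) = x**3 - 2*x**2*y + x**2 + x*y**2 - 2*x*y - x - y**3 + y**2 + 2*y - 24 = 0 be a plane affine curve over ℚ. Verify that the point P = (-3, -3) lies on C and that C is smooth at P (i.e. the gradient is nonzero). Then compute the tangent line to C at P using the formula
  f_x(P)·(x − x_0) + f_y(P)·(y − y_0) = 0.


Tangent line at P: -x - 25*y - 78 = 0.

Step 1: f(-3, -3) = 0, so P lies on C.
Step 2: partial derivatives
  f_x(x, y) = 3*x**2 - 4*x*y + 2*x + y**2 - 2*y - 1, f_y(x, y) = -2*x**2 + 2*x*y - 2*x - 3*y**2 + 2*y + 2.
  f_x(P) = -1, f_y(P) = -25 (gradient nonzero, so P is smooth).
Step 3: tangent line at P: -1·(x − -3) + -25·(y − -3) = 0.
Expanding: -x - 25*y - 78 = 0.


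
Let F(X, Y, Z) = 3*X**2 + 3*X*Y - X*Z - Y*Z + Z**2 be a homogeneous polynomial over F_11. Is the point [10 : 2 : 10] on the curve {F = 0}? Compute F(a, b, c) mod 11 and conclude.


F(10,2,10) ≡ 10 (mod 11); P is NOT on the curve.

Evaluate F(10, 2, 10) term-by-term (mod 11).
  3*X**2 ↦ 3·100·1·1 = 300
  3*X*Y ↦ 3·10·2·1 = 60
  -X*Z ↦ -1·10·1·10 = -100
  -Y*Z ↦ -1·1·2·10 = -20
  Z**2 ↦ 1·1·1·100 = 100
Sum: F(10, 2, 10) = (300) + (60) + (-100) + (-20) + (100) = 340.
Reducing mod 11: 340 ≡ 10 (mod 11).
Since F(a, b, c) ≡ 10 ≠ 0 (mod 11), P does NOT lie on the curve.


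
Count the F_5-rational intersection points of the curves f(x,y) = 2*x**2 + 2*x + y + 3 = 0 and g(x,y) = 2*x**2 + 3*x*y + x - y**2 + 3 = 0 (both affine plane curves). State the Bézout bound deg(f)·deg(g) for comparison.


Common zeros: ∅; count = 0; Bézout bound = 4.

deg(f) = 2, deg(g) = 2, so Bézout bound = 4.
Scan x ∈ F_5. For each x, list the y ∈ F_5 with f(x, y) ≡ 0 and those with g(x, y) ≡ 0 (mod 5); the common zeros in that column are the intersection.
  x = 0: f ≡ 0 at y ∈ {2}; g ≡ 0 at y ∈ ∅; common: ∅.
  x = 1: f ≡ 0 at y ∈ {3}; g ≡ 0 at y ∈ ∅; common: ∅.
  x = 2: f ≡ 0 at y ∈ {0}; g ≡ 0 at y ∈ ∅; common: ∅.
  x = 3: f ≡ 0 at y ∈ {3}; g ≡ 0 at y ∈ ∅; common: ∅.
  x = 4: f ≡ 0 at y ∈ {2}; g ≡ 0 at y ∈ {1}; common: ∅.
Collecting: common zeros = ∅, so the count is 0.
Comparison with the Bézout bound: 0 ≤ 4 = deg(f)·deg(g), as expected for curves with no common component (the affine F_5-count falls short of the bound because intersections may lie at infinity, over extension fields, or carry multiplicity).


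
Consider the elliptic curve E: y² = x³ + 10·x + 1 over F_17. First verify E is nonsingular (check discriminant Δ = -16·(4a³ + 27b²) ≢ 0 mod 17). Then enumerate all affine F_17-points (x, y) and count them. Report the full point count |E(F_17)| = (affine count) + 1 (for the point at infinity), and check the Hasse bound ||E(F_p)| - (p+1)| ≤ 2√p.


Affine points = {(0, 1), (0, 16), (8, 7), (8, 10), (9, 2), (9, 15), (10, 8), (10, 9), (12, 8), (12, 9), (13, 4), (13, 13)}; affine count = 12; |E(F_17)| = 13.

Discriminant check: Δ ∝ 4a³ + 27b² = 4·10³ + 27·1² = 4·1000 + 27·1 ≡ 15 (mod 17). Nonzero ⇒ E is nonsingular.
For each x ∈ F_17, compute rhs = x³ + 10·x + 1 mod 17, then count y ∈ F_17 with y² ≡ rhs.
  x = 0: rhs = 1, matching y values: 1, 16 (2 points).
  x = 1: rhs = 12, matching y values: none (0 points).
  x = 2: rhs = 12, matching y values: none (0 points).
  x = 3: rhs = 7, matching y values: none (0 points).
  x = 4: rhs = 3, matching y values: none (0 points).
  x = 5: rhs = 6, matching y values: none (0 points).
  x = 6: rhs = 5, matching y values: none (0 points).
  x = 7: rhs = 6, matching y values: none (0 points).
  x = 8: rhs = 15, matching y values: 7, 10 (2 points).
  x = 9: rhs = 4, matching y values: 2, 15 (2 points).
  x = 10: rhs = 13, matching y values: 8, 9 (2 points).
  x = 11: rhs = 14, matching y values: none (0 points).
  x = 12: rhs = 13, matching y values: 8, 9 (2 points).
  x = 13: rhs = 16, matching y values: 4, 13 (2 points).
  x = 14: rhs = 12, matching y values: none (0 points).
  x = 15: rhs = 7, matching y values: none (0 points).
  x = 16: rhs = 7, matching y values: none (0 points).
Total affine count: 12.
Full point count |E(F_17)| = 12 + 1 = 13.
Hasse bound: |13 − (17+1)| = |-5| = 5 ≤ 2√17 ≈ 8.2462 ✓.


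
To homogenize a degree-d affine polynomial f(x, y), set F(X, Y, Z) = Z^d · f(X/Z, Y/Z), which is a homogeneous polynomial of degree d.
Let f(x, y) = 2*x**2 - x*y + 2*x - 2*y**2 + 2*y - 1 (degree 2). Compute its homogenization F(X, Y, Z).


F(X, Y, Z) = 2*X**2 - X*Y + 2*X*Z - 2*Y**2 + 2*Y*Z - Z**2

deg(f) = 2.
Substitute x = X/Z, y = Y/Z into f, then multiply by Z^2.
  monomial 2·x^2·y^0 ↦ 2·X^2·Y^0·Z^0.
  monomial -1·x^1·y^1 ↦ -1·X^1·Y^1·Z^0.
  monomial 2·x^1·y^0 ↦ 2·X^1·Y^0·Z^1.
  monomial -2·x^0·y^2 ↦ -2·X^0·Y^2·Z^0.
  monomial 2·x^0·y^1 ↦ 2·X^0·Y^1·Z^1.
  monomial -1·x^0·y^0 ↦ -1·X^0·Y^0·Z^2.
Collecting: F(X, Y, Z) = 2*X**2 - X*Y + 2*X*Z - 2*Y**2 + 2*Y*Z - Z**2.


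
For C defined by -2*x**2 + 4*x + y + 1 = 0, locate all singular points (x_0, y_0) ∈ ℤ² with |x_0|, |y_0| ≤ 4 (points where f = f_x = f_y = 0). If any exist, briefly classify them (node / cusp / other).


No singular points in the scanned grid; C is smooth there.

Compute partial derivatives:
  f_x = 4 - 4*x.
  f_y = 1.
f_y = 1 is a nonzero constant, so f_y never vanishes: no point (x, y) can satisfy f = f_x = f_y = 0. In particular no (x, y) ∈ {−4, ..., 4}² is singular; the curve is smooth.


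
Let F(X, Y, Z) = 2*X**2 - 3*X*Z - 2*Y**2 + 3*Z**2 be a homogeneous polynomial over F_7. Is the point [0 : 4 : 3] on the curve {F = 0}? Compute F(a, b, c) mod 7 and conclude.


F(0,4,3) ≡ 2 (mod 7); P is NOT on the curve.

Evaluate F(0, 4, 3) term-by-term (mod 7).
  2*X**2 ↦ 2·0·1·1 = 0
  -3*X*Z ↦ -3·0·1·3 = 0
  -2*Y**2 ↦ -2·1·16·1 = -32
  3*Z**2 ↦ 3·1·1·9 = 27
Sum: F(0, 4, 3) = (0) + (0) + (-32) + (27) = -5.
Reducing mod 7: -5 ≡ 2 (mod 7).
Since F(a, b, c) ≡ 2 ≠ 0 (mod 7), P does NOT lie on the curve.


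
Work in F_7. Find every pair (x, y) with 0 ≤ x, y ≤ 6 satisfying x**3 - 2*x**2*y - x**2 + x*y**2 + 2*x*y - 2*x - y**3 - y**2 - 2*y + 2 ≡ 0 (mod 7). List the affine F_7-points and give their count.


Affine F_7-points: {(0, 2), (1, 0), (2, 2), (2, 4), (3, 0), (3, 2), (4, 0), (6, 1), (6, 5), (6, 6)}; count = 10.

For each of the 49 pairs (x, y) ∈ F_7², evaluate f(x, y) mod 7. Record the zeros.
  x = 0: [0↦2, 1↦5, 2↦0, 3↦2, 4↦5, 5↦3, 6↦4]  zeros at y ∈ {2}
  x = 1: [0↦0, 1↦4, 2↦2, 3↦2, 4↦5, 5↦5, 6↦3]  zeros at y ∈ {0}
  x = 2: [0↦2, 1↦3, 2↦0, 3↦1, 4↦0, 5↦5, 6↦3]  zeros at y ∈ {2, 4}
  x = 3: [0↦0, 1↦1, 2↦0, 3↦5, 4↦3, 5↦2, 6↦3]  zeros at y ∈ {0, 2}
  x = 4: [0↦0, 1↦4, 2↦1, 3↦6, 4↦6, 5↦2, 6↦2]  zeros at y ∈ {0}
  x = 5: [0↦1, 1↦4, 2↦2, 3↦3, 4↦1, 5↦4, 6↦6]  zeros at y ∈ ∅
  x = 6: [0↦2, 1↦0, 2↦2, 3↦2, 4↦1, 5↦0, 6↦0]  zeros at y ∈ {1, 5, 6}
Collecting zeros: affine points = {(0, 2), (1, 0), (2, 2), (2, 4), (3, 0), (3, 2), (4, 0), (6, 1), (6, 5), (6, 6)}.
Total count |C(F_7)_aff| = 10.


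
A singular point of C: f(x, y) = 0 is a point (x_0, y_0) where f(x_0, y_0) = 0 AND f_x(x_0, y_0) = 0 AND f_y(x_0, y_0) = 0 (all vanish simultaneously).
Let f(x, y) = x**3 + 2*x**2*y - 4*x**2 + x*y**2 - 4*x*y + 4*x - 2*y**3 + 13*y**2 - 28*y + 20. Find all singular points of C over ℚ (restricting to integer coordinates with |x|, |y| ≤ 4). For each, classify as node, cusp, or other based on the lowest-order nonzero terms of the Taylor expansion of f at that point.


Singular points: {(0, 2)}; classification: cusp.

Compute partial derivatives:
  f_x = 3*x**2 + 4*x*y - 8*x + y**2 - 4*y + 4.
  f_y = 2*x**2 + 2*x*y - 4*x - 6*y**2 + 26*y - 28.
Scan x_0 ∈ {−4, ..., 4}. For each x_0, f_y(x_0, y) is a polynomial in y; find its integer roots y ∈ {−4, ..., 4}, then test f_x and f at those candidates.
  x = -4: f_y(-4, y) = -6*y**2 + 18*y + 20; no integer root y with |y| ≤ 4.
  x = -3: f_y(-3, y) = -6*y**2 + 20*y + 2; no integer root y with |y| ≤ 4.
  x = -2: f_y(-2, y) = -6*y**2 + 22*y - 12; vanishes at y ∈ {3}. (-2, 3): f_x = 5 ≠ 0.
  x = -1: f_y(-1, y) = -6*y**2 + 24*y - 22; no integer root y with |y| ≤ 4.
  x = 0: f_y(0, y) = -6*y**2 + 26*y - 28; vanishes at y ∈ {2}. (0, 2): f_x = 0, f = 0 — SINGULAR.
  x = 1: f_y(1, y) = -6*y**2 + 28*y - 30; vanishes at y ∈ {3}. (1, 3): f_x = 8 ≠ 0.
  x = 2: f_y(2, y) = -6*y**2 + 30*y - 28; no integer root y with |y| ≤ 4.
  x = 3: f_y(3, y) = -6*y**2 + 32*y - 22; no integer root y with |y| ≤ 4.
  x = 4: f_y(4, y) = -6*y**2 + 34*y - 12; no integer root y with |y| ≤ 4.
Only singular point on the grid: (0, 2).
Classify: substitute x = 0 + u, y = 2 + v and expand: f = u**3 + 2*u**2*v + u*v**2 - 2*v**3 + v**2.
No constant or linear terms (consistent with a singular point). Quadratic part: v**2. Cubic part: u**3 + 2*u**2*v + u*v**2 - 2*v**3.
The quadratic part v**2 is a perfect square, so there is a single (double) tangent line v = 0, i.e. y = 2. Restricting the cubic part to that line (v = 0) leaves u**3 ≠ 0, so f is not divisible by v and the branch is v² ≈ -u**3 to lowest order — this is a cusp.
Classification: cusp.


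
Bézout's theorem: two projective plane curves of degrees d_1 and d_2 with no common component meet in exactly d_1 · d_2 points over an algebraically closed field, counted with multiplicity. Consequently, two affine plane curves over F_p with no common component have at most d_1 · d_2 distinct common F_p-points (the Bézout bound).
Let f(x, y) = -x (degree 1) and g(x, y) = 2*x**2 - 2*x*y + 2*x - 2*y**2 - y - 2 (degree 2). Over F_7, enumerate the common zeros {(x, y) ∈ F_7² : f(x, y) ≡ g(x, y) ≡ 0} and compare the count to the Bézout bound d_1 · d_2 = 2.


Common zeros: ∅; count = 0; Bézout bound = 2.

deg(f) = 1, deg(g) = 2, so Bézout bound = 2.
Scan x ∈ F_7. For each x, list the y ∈ F_7 with f(x, y) ≡ 0 and those with g(x, y) ≡ 0 (mod 7); the common zeros in that column are the intersection.
  x = 0: f ≡ 0 at y ∈ {0, 1, 2, 3, 4, 5, 6}; g ≡ 0 at y ∈ ∅; common: ∅.
  x = 1: f ≡ 0 at y ∈ ∅; g ≡ 0 at y ∈ {4, 5}; common: ∅.
  x = 2: f ≡ 0 at y ∈ ∅; g ≡ 0 at y ∈ {4}; common: ∅.
  x = 3: f ≡ 0 at y ∈ ∅; g ≡ 0 at y ∈ {2, 5}; common: ∅.
  x = 4: f ≡ 0 at y ∈ ∅; g ≡ 0 at y ∈ {3}; common: ∅.
  x = 5: f ≡ 0 at y ∈ ∅; g ≡ 0 at y ∈ {2, 3}; common: ∅.
  x = 6: f ≡ 0 at y ∈ ∅; g ≡ 0 at y ∈ ∅; common: ∅.
Collecting: common zeros = ∅, so the count is 0.
Comparison with the Bézout bound: 0 ≤ 2 = deg(f)·deg(g), as expected for curves with no common component (the affine F_7-count falls short of the bound because intersections may lie at infinity, over extension fields, or carry multiplicity).


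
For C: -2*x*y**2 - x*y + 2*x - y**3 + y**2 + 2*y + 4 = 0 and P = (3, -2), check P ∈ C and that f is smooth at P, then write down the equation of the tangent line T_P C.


Tangent line at P: -4*x + 7*y + 26 = 0.

Step 1: f(3, -2) = 0, so P lies on C.
Step 2: partial derivatives
  f_x(x, y) = -2*y**2 - y + 2, f_y(x, y) = -4*x*y - x - 3*y**2 + 2*y + 2.
  f_x(P) = -4, f_y(P) = 7 (gradient nonzero, so P is smooth).
Step 3: tangent line at P: -4·(x − 3) + 7·(y − -2) = 0.
Expanding: -4*x + 7*y + 26 = 0.


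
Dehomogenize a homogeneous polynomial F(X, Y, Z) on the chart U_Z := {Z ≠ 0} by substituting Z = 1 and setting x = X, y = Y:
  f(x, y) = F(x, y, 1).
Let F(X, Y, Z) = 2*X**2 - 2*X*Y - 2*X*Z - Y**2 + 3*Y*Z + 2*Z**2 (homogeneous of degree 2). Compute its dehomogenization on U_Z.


f(x, y) = 2*x**2 - 2*x*y - 2*x - y**2 + 3*y + 2

On U_Z we set Z = 1. Each monomial c·X^i·Y^j·Z^k in F becomes c·x^i·y^j·1^k = c·x^i·y^j.
Substituting Z = 1: F(X, Y, 1) = 2*x**2 - 2*x*y - 2*x - y**2 + 3*y + 2.
Note: deg(f) ≤ deg(F) = 2; strict inequality happens when F is divisible by Z (lost terms).


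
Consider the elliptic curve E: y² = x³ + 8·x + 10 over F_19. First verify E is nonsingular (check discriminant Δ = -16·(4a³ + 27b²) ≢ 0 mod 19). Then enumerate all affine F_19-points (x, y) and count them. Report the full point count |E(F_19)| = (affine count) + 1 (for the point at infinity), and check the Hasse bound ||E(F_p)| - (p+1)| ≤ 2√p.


Affine points = {(1, 0), (3, 2), (3, 17), (4, 7), (4, 12), (5, 2), (5, 17), (8, 4), (8, 15), (10, 8), (10, 11), (11, 2), (11, 17), (14, 4), (14, 15), (15, 3), (15, 16), (16, 4), (16, 15), (17, 9), (17, 10), (18, 1), (18, 18)}; affine count = 23; |E(F_19)| = 24.

Discriminant check: Δ ∝ 4a³ + 27b² = 4·8³ + 27·10² = 4·512 + 27·100 ≡ 17 (mod 19). Nonzero ⇒ E is nonsingular.
For each x ∈ F_19, compute rhs = x³ + 8·x + 10 mod 19, then count y ∈ F_19 with y² ≡ rhs.
  x = 0: rhs = 10, matching y values: none (0 points).
  x = 1: rhs = 0, matching y values: 0 (1 points).
  x = 2: rhs = 15, matching y values: none (0 points).
  x = 3: rhs = 4, matching y values: 2, 17 (2 points).
  x = 4: rhs = 11, matching y values: 7, 12 (2 points).
  x = 5: rhs = 4, matching y values: 2, 17 (2 points).
  x = 6: rhs = 8, matching y values: none (0 points).
  x = 7: rhs = 10, matching y values: none (0 points).
  x = 8: rhs = 16, matching y values: 4, 15 (2 points).
  x = 9: rhs = 13, matching y values: none (0 points).
  x = 10: rhs = 7, matching y values: 8, 11 (2 points).
  x = 11: rhs = 4, matching y values: 2, 17 (2 points).
  x = 12: rhs = 10, matching y values: none (0 points).
  x = 13: rhs = 12, matching y values: none (0 points).
  x = 14: rhs = 16, matching y values: 4, 15 (2 points).
  x = 15: rhs = 9, matching y values: 3, 16 (2 points).
  x = 16: rhs = 16, matching y values: 4, 15 (2 points).
  x = 17: rhs = 5, matching y values: 9, 10 (2 points).
  x = 18: rhs = 1, matching y values: 1, 18 (2 points).
Total affine count: 23.
Full point count |E(F_19)| = 23 + 1 = 24.
Hasse bound: |24 − (19+1)| = |4| = 4 ≤ 2√19 ≈ 8.7178 ✓.


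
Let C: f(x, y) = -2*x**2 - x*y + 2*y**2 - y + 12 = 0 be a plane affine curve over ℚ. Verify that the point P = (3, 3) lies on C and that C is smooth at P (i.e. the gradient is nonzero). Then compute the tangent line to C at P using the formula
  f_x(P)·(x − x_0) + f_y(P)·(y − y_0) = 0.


Tangent line at P: -15*x + 8*y + 21 = 0.

Step 1: f(3, 3) = 0, so P lies on C.
Step 2: partial derivatives
  f_x(x, y) = -4*x - y, f_y(x, y) = -x + 4*y - 1.
  f_x(P) = -15, f_y(P) = 8 (gradient nonzero, so P is smooth).
Step 3: tangent line at P: -15·(x − 3) + 8·(y − 3) = 0.
Expanding: -15*x + 8*y + 21 = 0.


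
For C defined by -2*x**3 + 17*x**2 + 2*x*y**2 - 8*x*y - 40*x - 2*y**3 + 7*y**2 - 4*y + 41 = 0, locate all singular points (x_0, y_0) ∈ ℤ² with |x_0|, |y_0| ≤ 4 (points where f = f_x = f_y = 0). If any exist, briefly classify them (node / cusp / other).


Singular points: {(3, 2)}; classification: node.

Compute partial derivatives:
  f_x = -6*x**2 + 34*x + 2*y**2 - 8*y - 40.
  f_y = 4*x*y - 8*x - 6*y**2 + 14*y - 4.
Scan x_0 ∈ {−4, ..., 4}. For each x_0, f_y(x_0, y) is a polynomial in y; find its integer roots y ∈ {−4, ..., 4}, then test f_x and f at those candidates.
  x = -4: f_y(-4, y) = -6*y**2 - 2*y + 28; vanishes at y ∈ {2}. (-4, 2): f_x = -280 ≠ 0.
  x = -3: f_y(-3, y) = -6*y**2 + 2*y + 20; vanishes at y ∈ {2}. (-3, 2): f_x = -204 ≠ 0.
  x = -2: f_y(-2, y) = -6*y**2 + 6*y + 12; vanishes at y ∈ {-1, 2}. (-2, -1): f_x = -122 ≠ 0; (-2, 2): f_x = -140 ≠ 0.
  x = -1: f_y(-1, y) = -6*y**2 + 10*y + 4; vanishes at y ∈ {2}. (-1, 2): f_x = -88 ≠ 0.
  x = 0: f_y(0, y) = -6*y**2 + 14*y - 4; vanishes at y ∈ {2}. (0, 2): f_x = -48 ≠ 0.
  x = 1: f_y(1, y) = -6*y**2 + 18*y - 12; vanishes at y ∈ {1, 2}. (1, 1): f_x = -18 ≠ 0; (1, 2): f_x = -20 ≠ 0.
  x = 2: f_y(2, y) = -6*y**2 + 22*y - 20; vanishes at y ∈ {2}. (2, 2): f_x = -4 ≠ 0.
  x = 3: f_y(3, y) = -6*y**2 + 26*y - 28; vanishes at y ∈ {2}. (3, 2): f_x = 0, f = 0 — SINGULAR.
  x = 4: f_y(4, y) = -6*y**2 + 30*y - 36; vanishes at y ∈ {2, 3}. (4, 2): f_x = -8 ≠ 0; (4, 3): f_x = -6 ≠ 0.
Only singular point on the grid: (3, 2).
Classify: substitute x = 3 + u, y = 2 + v and expand: f = -2*u**3 - u**2 + 2*u*v**2 - 2*v**3 + v**2.
No constant or linear terms (consistent with a singular point). Quadratic part: -u**2 + v**2. Cubic part: -2*u**3 + 2*u*v**2 - 2*v**3.
The quadratic part v**2 - u**2 = (v − u)(v + u) splits into two distinct linear factors, so there are two distinct tangent lines y − 2 = ±(x − 3) — this is a node (ordinary double point).
Classification: node.


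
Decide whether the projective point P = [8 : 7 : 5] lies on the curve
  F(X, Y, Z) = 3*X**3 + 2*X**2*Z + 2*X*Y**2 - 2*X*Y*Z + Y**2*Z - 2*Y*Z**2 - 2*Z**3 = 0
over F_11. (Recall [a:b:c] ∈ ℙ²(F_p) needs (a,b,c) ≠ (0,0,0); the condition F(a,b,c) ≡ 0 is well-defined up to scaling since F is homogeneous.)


F(8,7,5) ≡ 10 (mod 11); P is NOT on the curve.

Evaluate F(8, 7, 5) term-by-term (mod 11).
  3*X**3 ↦ 3·512·1·1 = 1536
  2*X**2*Z ↦ 2·64·1·5 = 640
  2*X*Y**2 ↦ 2·8·49·1 = 784
  -2*X*Y*Z ↦ -2·8·7·5 = -560
  Y**2*Z ↦ 1·1·49·5 = 245
  -2*Y*Z**2 ↦ -2·1·7·25 = -350
  -2*Z**3 ↦ -2·1·1·125 = -250
Sum: F(8, 7, 5) = (1536) + (640) + (784) + (-560) + (245) + (-350) + (-250) = 2045.
Reducing mod 11: 2045 ≡ 10 (mod 11).
Since F(a, b, c) ≡ 10 ≠ 0 (mod 11), P does NOT lie on the curve.


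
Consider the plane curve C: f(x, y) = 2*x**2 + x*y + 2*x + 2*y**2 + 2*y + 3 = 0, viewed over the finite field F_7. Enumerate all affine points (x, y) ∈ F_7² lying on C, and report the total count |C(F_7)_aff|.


Affine F_7-points: {(0, 1), (0, 5), (1, 0), (1, 2), (2, 1), (2, 4), (4, 2), (5, 0)}; count = 8.

For each of the 49 pairs (x, y) ∈ F_7², evaluate f(x, y) mod 7. Record the zeros.
  x = 0: [0↦3, 1↦0, 2↦1, 3↦6, 4↦1, 5↦0, 6↦3]  zeros at y ∈ {1, 5}
  x = 1: [0↦0, 1↦5, 2↦0, 3↦6, 4↦2, 5↦2, 6↦6]  zeros at y ∈ {0, 2}
  x = 2: [0↦1, 1↦0, 2↦3, 3↦3, 4↦0, 5↦1, 6↦6]  zeros at y ∈ {1, 4}
  x = 3: [0↦6, 1↦6, 2↦3, 3↦4, 4↦2, 5↦4, 6↦3]  zeros at y ∈ ∅
  x = 4: [0↦1, 1↦2, 2↦0, 3↦2, 4↦1, 5↦4, 6↦4]  zeros at y ∈ {2}
  x = 5: [0↦0, 1↦2, 2↦1, 3↦4, 4↦4, 5↦1, 6↦2]  zeros at y ∈ {0}
  x = 6: [0↦3, 1↦6, 2↦6, 3↦3, 4↦4, 5↦2, 6↦4]  zeros at y ∈ ∅
Collecting zeros: affine points = {(0, 1), (0, 5), (1, 0), (1, 2), (2, 1), (2, 4), (4, 2), (5, 0)}.
Total count |C(F_7)_aff| = 8.


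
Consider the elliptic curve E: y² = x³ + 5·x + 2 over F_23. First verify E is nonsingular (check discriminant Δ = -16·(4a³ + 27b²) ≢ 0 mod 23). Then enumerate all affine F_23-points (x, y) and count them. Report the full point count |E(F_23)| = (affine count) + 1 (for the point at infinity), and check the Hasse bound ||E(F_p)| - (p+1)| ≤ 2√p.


Affine points = {(0, 5), (0, 18), (1, 10), (1, 13), (6, 8), (6, 15), (7, 9), (7, 14), (8, 5), (8, 18), (11, 10), (11, 13), (15, 5), (15, 18), (17, 3), (17, 20), (18, 6), (18, 17), (20, 11), (20, 12)}; affine count = 20; |E(F_23)| = 21.

Discriminant check: Δ ∝ 4a³ + 27b² = 4·5³ + 27·2² = 4·125 + 27·4 ≡ 10 (mod 23). Nonzero ⇒ E is nonsingular.
For each x ∈ F_23, compute rhs = x³ + 5·x + 2 mod 23, then count y ∈ F_23 with y² ≡ rhs.
  x = 0: rhs = 2, matching y values: 5, 18 (2 points).
  x = 1: rhs = 8, matching y values: 10, 13 (2 points).
  x = 2: rhs = 20, matching y values: none (0 points).
  x = 3: rhs = 21, matching y values: none (0 points).
  x = 4: rhs = 17, matching y values: none (0 points).
  x = 5: rhs = 14, matching y values: none (0 points).
  x = 6: rhs = 18, matching y values: 8, 15 (2 points).
  x = 7: rhs = 12, matching y values: 9, 14 (2 points).
  x = 8: rhs = 2, matching y values: 5, 18 (2 points).
  x = 9: rhs = 17, matching y values: none (0 points).
  x = 10: rhs = 17, matching y values: none (0 points).
  x = 11: rhs = 8, matching y values: 10, 13 (2 points).
  x = 12: rhs = 19, matching y values: none (0 points).
  x = 13: rhs = 10, matching y values: none (0 points).
  x = 14: rhs = 10, matching y values: none (0 points).
  x = 15: rhs = 2, matching y values: 5, 18 (2 points).
  x = 16: rhs = 15, matching y values: none (0 points).
  x = 17: rhs = 9, matching y values: 3, 20 (2 points).
  x = 18: rhs = 13, matching y values: 6, 17 (2 points).
  x = 19: rhs = 10, matching y values: none (0 points).
  x = 20: rhs = 6, matching y values: 11, 12 (2 points).
  x = 21: rhs = 7, matching y values: none (0 points).
  x = 22: rhs = 19, matching y values: none (0 points).
Total affine count: 20.
Full point count |E(F_23)| = 20 + 1 = 21.
Hasse bound: |21 − (23+1)| = |-3| = 3 ≤ 2√23 ≈ 9.5917 ✓.


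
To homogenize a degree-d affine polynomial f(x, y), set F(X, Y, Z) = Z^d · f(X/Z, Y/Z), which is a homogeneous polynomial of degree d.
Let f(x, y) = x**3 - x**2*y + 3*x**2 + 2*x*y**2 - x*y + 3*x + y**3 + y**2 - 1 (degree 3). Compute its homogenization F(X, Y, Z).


F(X, Y, Z) = X**3 - X**2*Y + 3*X**2*Z + 2*X*Y**2 - X*Y*Z + 3*X*Z**2 + Y**3 + Y**2*Z - Z**3

deg(f) = 3.
Substitute x = X/Z, y = Y/Z into f, then multiply by Z^3.
  monomial 1·x^3·y^0 ↦ 1·X^3·Y^0·Z^0.
  monomial -1·x^2·y^1 ↦ -1·X^2·Y^1·Z^0.
  monomial 3·x^2·y^0 ↦ 3·X^2·Y^0·Z^1.
  monomial 2·x^1·y^2 ↦ 2·X^1·Y^2·Z^0.
  monomial -1·x^1·y^1 ↦ -1·X^1·Y^1·Z^1.
  monomial 3·x^1·y^0 ↦ 3·X^1·Y^0·Z^2.
  monomial 1·x^0·y^3 ↦ 1·X^0·Y^3·Z^0.
  monomial 1·x^0·y^2 ↦ 1·X^0·Y^2·Z^1.
  monomial -1·x^0·y^0 ↦ -1·X^0·Y^0·Z^3.
Collecting: F(X, Y, Z) = X**3 - X**2*Y + 3*X**2*Z + 2*X*Y**2 - X*Y*Z + 3*X*Z**2 + Y**3 + Y**2*Z - Z**3.


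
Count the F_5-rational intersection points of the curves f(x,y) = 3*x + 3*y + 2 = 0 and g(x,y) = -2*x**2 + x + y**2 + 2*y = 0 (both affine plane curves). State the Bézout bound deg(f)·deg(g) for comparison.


Common zeros: {(3, 3), (4, 2)}; count = 2; Bézout bound = 2.

deg(f) = 1, deg(g) = 2, so Bézout bound = 2.
Scan x ∈ F_5. For each x, list the y ∈ F_5 with f(x, y) ≡ 0 and those with g(x, y) ≡ 0 (mod 5); the common zeros in that column are the intersection.
  x = 0: f ≡ 0 at y ∈ {1}; g ≡ 0 at y ∈ {0, 3}; common: ∅.
  x = 1: f ≡ 0 at y ∈ {0}; g ≡ 0 at y ∈ ∅; common: ∅.
  x = 2: f ≡ 0 at y ∈ {4}; g ≡ 0 at y ∈ ∅; common: ∅.
  x = 3: f ≡ 0 at y ∈ {3}; g ≡ 0 at y ∈ {0, 3}; common: {3}.
  x = 4: f ≡ 0 at y ∈ {2}; g ≡ 0 at y ∈ {1, 2}; common: {2}.
Collecting: common zeros = {(3, 3), (4, 2)}, so the count is 2.
Comparison with the Bézout bound: 2 ≤ 2 = deg(f)·deg(g), as expected for curves with no common component (the bound is attained).


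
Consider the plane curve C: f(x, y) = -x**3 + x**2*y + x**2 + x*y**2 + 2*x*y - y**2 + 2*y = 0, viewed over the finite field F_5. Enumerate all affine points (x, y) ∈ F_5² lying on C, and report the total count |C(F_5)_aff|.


Affine F_5-points: {(0, 0), (0, 2), (1, 0), (1, 1), (1, 2), (1, 3), (1, 4), (2, 2), (2, 3)}; count = 9.

For each of the 25 pairs (x, y) ∈ F_5², evaluate f(x, y) mod 5. Record the zeros.
  x = 0: [0↦0, 1↦1, 2↦0, 3↦2, 4↦2]  zeros at y ∈ {0, 2}
  x = 1: [0↦0, 1↦0, 2↦0, 3↦0, 4↦0]  zeros at y ∈ {0, 1, 2, 3, 4}
  x = 2: [0↦1, 1↦2, 2↦0, 3↦0, 4↦2]  zeros at y ∈ {2, 3}
  x = 3: [0↦2, 1↦1, 2↦4, 3↦1, 4↦2]  zeros at y ∈ ∅
  x = 4: [0↦2, 1↦1, 2↦1, 3↦2, 4↦4]  zeros at y ∈ ∅
Collecting zeros: affine points = {(0, 0), (0, 2), (1, 0), (1, 1), (1, 2), (1, 3), (1, 4), (2, 2), (2, 3)}.
Total count |C(F_5)_aff| = 9.


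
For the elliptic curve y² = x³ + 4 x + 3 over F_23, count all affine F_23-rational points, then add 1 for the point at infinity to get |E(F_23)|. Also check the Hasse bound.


Affine points = {(0, 7), (0, 16), (1, 10), (1, 13), (6, 6), (6, 17), (7, 11), (7, 12), (8, 8), (8, 15), (9, 3), (9, 20), (10, 10), (10, 13), (12, 10), (12, 13), (16, 0), (17, 4), (17, 19)}; affine count = 19; |E(F_23)| = 20.

Discriminant check: Δ ∝ 4a³ + 27b² = 4·4³ + 27·3² = 4·64 + 27·9 ≡ 16 (mod 23). Nonzero ⇒ E is nonsingular.
For each x ∈ F_23, compute rhs = x³ + 4·x + 3 mod 23, then count y ∈ F_23 with y² ≡ rhs.
  x = 0: rhs = 3, matching y values: 7, 16 (2 points).
  x = 1: rhs = 8, matching y values: 10, 13 (2 points).
  x = 2: rhs = 19, matching y values: none (0 points).
  x = 3: rhs = 19, matching y values: none (0 points).
  x = 4: rhs = 14, matching y values: none (0 points).
  x = 5: rhs = 10, matching y values: none (0 points).
  x = 6: rhs = 13, matching y values: 6, 17 (2 points).
  x = 7: rhs = 6, matching y values: 11, 12 (2 points).
  x = 8: rhs = 18, matching y values: 8, 15 (2 points).
  x = 9: rhs = 9, matching y values: 3, 20 (2 points).
  x = 10: rhs = 8, matching y values: 10, 13 (2 points).
  x = 11: rhs = 21, matching y values: none (0 points).
  x = 12: rhs = 8, matching y values: 10, 13 (2 points).
  x = 13: rhs = 21, matching y values: none (0 points).
  x = 14: rhs = 20, matching y values: none (0 points).
  x = 15: rhs = 11, matching y values: none (0 points).
  x = 16: rhs = 0, matching y values: 0 (1 points).
  x = 17: rhs = 16, matching y values: 4, 19 (2 points).
  x = 18: rhs = 19, matching y values: none (0 points).
  x = 19: rhs = 15, matching y values: none (0 points).
  x = 20: rhs = 10, matching y values: none (0 points).
  x = 21: rhs = 10, matching y values: none (0 points).
  x = 22: rhs = 21, matching y values: none (0 points).
Total affine count: 19.
Full point count |E(F_23)| = 19 + 1 = 20.
Hasse bound: |20 − (23+1)| = |-4| = 4 ≤ 2√23 ≈ 9.5917 ✓.


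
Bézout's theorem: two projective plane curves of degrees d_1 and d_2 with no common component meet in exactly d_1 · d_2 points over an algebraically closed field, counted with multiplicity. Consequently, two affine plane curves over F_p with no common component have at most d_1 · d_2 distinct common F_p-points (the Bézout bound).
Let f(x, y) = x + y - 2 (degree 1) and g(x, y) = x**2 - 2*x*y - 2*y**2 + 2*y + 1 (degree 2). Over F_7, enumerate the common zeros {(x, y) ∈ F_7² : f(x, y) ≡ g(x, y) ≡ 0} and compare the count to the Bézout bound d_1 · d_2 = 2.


Common zeros: {(1, 1), (4, 5)}; count = 2; Bézout bound = 2.

deg(f) = 1, deg(g) = 2, so Bézout bound = 2.
Scan x ∈ F_7. For each x, list the y ∈ F_7 with f(x, y) ≡ 0 and those with g(x, y) ≡ 0 (mod 7); the common zeros in that column are the intersection.
  x = 0: f ≡ 0 at y ∈ {2}; g ≡ 0 at y ∈ ∅; common: ∅.
  x = 1: f ≡ 0 at y ∈ {1}; g ≡ 0 at y ∈ {1, 6}; common: {1}.
  x = 2: f ≡ 0 at y ∈ {0}; g ≡ 0 at y ∈ {2, 4}; common: ∅.
  x = 3: f ≡ 0 at y ∈ {6}; g ≡ 0 at y ∈ ∅; common: ∅.
  x = 4: f ≡ 0 at y ∈ {5}; g ≡ 0 at y ∈ {5, 6}; common: {5}.
  x = 5: f ≡ 0 at y ∈ {4}; g ≡ 0 at y ∈ ∅; common: ∅.
  x = 6: f ≡ 0 at y ∈ {3}; g ≡ 0 at y ∈ {4, 5}; common: ∅.
Collecting: common zeros = {(1, 1), (4, 5)}, so the count is 2.
Comparison with the Bézout bound: 2 ≤ 2 = deg(f)·deg(g), as expected for curves with no common component (the bound is attained).


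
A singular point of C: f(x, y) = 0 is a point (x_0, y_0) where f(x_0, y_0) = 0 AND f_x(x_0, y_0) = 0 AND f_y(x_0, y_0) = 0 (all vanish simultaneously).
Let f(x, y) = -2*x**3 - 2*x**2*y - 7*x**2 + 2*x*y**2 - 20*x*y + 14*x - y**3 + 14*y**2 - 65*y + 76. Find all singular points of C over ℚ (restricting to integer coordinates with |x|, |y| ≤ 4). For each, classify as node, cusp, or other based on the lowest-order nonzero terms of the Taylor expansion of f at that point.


Singular points: {(-2, 3)}; classification: node.

Compute partial derivatives:
  f_x = -6*x**2 - 4*x*y - 14*x + 2*y**2 - 20*y + 14.
  f_y = -2*x**2 + 4*x*y - 20*x - 3*y**2 + 28*y - 65.
Scan x_0 ∈ {−4, ..., 4}. For each x_0, f_y(x_0, y) is a polynomial in y; find its integer roots y ∈ {−4, ..., 4}, then test f_x and f at those candidates.
  x = -4: f_y(-4, y) = -3*y**2 + 12*y - 17; no integer root y with |y| ≤ 4.
  x = -3: f_y(-3, y) = -3*y**2 + 16*y - 23; no integer root y with |y| ≤ 4.
  x = -2: f_y(-2, y) = -3*y**2 + 20*y - 33; vanishes at y ∈ {3}. (-2, 3): f_x = 0, f = 0 — SINGULAR.
  x = -1: f_y(-1, y) = -3*y**2 + 24*y - 47; no integer root y with |y| ≤ 4.
  x = 0: f_y(0, y) = -3*y**2 + 28*y - 65; no integer root y with |y| ≤ 4.
  x = 1: f_y(1, y) = -3*y**2 + 32*y - 87; no integer root y with |y| ≤ 4.
  x = 2: f_y(2, y) = -3*y**2 + 36*y - 113; no integer root y with |y| ≤ 4.
  x = 3: f_y(3, y) = -3*y**2 + 40*y - 143; no integer root y with |y| ≤ 4.
  x = 4: f_y(4, y) = -3*y**2 + 44*y - 177; no integer root y with |y| ≤ 4.
Only singular point on the grid: (-2, 3).
Classify: substitute x = -2 + u, y = 3 + v and expand: f = -2*u**3 - 2*u**2*v - u**2 + 2*u*v**2 - v**3 + v**2.
No constant or linear terms (consistent with a singular point). Quadratic part: -u**2 + v**2. Cubic part: -2*u**3 - 2*u**2*v + 2*u*v**2 - v**3.
The quadratic part v**2 - u**2 = (v − u)(v + u) splits into two distinct linear factors, so there are two distinct tangent lines y − 3 = ±(x − -2) — this is a node (ordinary double point).
Classification: node.


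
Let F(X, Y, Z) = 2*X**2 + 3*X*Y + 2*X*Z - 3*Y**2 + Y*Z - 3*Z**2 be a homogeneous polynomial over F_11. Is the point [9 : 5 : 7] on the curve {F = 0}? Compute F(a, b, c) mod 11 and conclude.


F(9,5,7) ≡ 5 (mod 11); P is NOT on the curve.

Evaluate F(9, 5, 7) term-by-term (mod 11).
  2*X**2 ↦ 2·81·1·1 = 162
  3*X*Y ↦ 3·9·5·1 = 135
  2*X*Z ↦ 2·9·1·7 = 126
  -3*Y**2 ↦ -3·1·25·1 = -75
  Y*Z ↦ 1·1·5·7 = 35
  -3*Z**2 ↦ -3·1·1·49 = -147
Sum: F(9, 5, 7) = (162) + (135) + (126) + (-75) + (35) + (-147) = 236.
Reducing mod 11: 236 ≡ 5 (mod 11).
Since F(a, b, c) ≡ 5 ≠ 0 (mod 11), P does NOT lie on the curve.


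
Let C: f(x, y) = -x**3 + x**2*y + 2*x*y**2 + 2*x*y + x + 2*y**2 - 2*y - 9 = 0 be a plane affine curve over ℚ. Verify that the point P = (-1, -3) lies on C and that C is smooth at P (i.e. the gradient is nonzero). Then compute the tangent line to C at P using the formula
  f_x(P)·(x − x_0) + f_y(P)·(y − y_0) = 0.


Tangent line at P: 16*x - 3*y + 7 = 0.

Step 1: f(-1, -3) = 0, so P lies on C.
Step 2: partial derivatives
  f_x(x, y) = -3*x**2 + 2*x*y + 2*y**2 + 2*y + 1, f_y(x, y) = x**2 + 4*x*y + 2*x + 4*y - 2.
  f_x(P) = 16, f_y(P) = -3 (gradient nonzero, so P is smooth).
Step 3: tangent line at P: 16·(x − -1) + -3·(y − -3) = 0.
Expanding: 16*x - 3*y + 7 = 0.
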